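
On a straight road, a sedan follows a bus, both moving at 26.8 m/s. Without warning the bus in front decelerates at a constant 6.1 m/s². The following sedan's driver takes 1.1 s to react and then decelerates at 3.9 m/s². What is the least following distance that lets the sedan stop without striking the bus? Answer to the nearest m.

Minimum gap ≈ 63 m

Leader travels v²/(2a_L) = 718.240 / 12.200 = 58.872 m before stopping.
Follower covers v·t_r = 26.8000 × 1.1 = 29.480 m while reacting, then v²/(2a_F) = 718.240 / 7.800 = 92.082 m while braking, for a total of 29.480 + 92.082 = 121.562 m.
Since a_F ≤ a_L and the follower starts braking later, the follower is never slower than the leader, so the closest approach is when both have stopped.
Minimum gap = 121.562 − 58.872 = 62.690 m.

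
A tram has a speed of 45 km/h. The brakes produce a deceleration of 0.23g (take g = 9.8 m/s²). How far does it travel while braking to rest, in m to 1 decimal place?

Braking distance ≈ 34.7 m

45 km/h ÷ 3.6 = 12.5000 m/s.
a = 0.23 × 9.8 = 2.254 m/s².
Braking distance = v²/(2a) = 12.5000² / (2 × 2.254) = 156.250 / 4.508 = 34.661 m.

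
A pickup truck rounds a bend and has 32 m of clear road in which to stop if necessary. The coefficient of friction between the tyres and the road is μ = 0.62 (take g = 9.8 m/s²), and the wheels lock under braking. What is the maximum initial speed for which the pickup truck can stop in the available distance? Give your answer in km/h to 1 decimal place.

Maximum speed ≈ 71.0 km/h

a = μg = 0.62 × 9.8 = 6.076 m/s².
v²/(2a) = d ⇒ v = √(2 × 6.076 × 32) = √388.86 = 19.7195 m/s.
19.7195 m/s × 3.6 = 70.990 km/h.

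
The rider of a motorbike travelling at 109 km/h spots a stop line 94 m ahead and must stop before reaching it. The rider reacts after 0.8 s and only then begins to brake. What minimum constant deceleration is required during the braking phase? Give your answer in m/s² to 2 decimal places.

109 km/h ÷ 3.6 = 30.2778 m/s.
Distance covered during reaction = 30.2778 × 0.8 = 24.222 m.
Distance available for braking: 94 − 24.222 = 69.778 m.
v² = 2a·d ⇒ a = v²/(2d) = 30.2778² / (2 × 69.778) = 916.745 / 139.556 = 6.5690 m/s².

Required deceleration ≈ 6.57 m/s²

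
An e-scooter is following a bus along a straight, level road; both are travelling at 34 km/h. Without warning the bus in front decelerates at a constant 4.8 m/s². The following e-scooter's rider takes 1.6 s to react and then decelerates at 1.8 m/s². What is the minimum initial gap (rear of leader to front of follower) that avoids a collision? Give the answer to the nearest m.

34 km/h ÷ 3.6 = 9.4444 m/s.
Leader travels v²/(2a_L) = 89.197 / 9.600 = 9.291 m before stopping.
Follower covers v·t_r = 9.4444 × 1.6 = 15.111 m while reacting, then v²/(2a_F) = 89.197 / 3.600 = 24.777 m while braking, for a total of 15.111 + 24.777 = 39.888 m.
Since a_F ≤ a_L and the follower starts braking later, the follower is never slower than the leader, so the closest approach is when both have stopped.
Minimum gap = 39.888 − 9.291 = 30.597 m.

Minimum gap ≈ 31 m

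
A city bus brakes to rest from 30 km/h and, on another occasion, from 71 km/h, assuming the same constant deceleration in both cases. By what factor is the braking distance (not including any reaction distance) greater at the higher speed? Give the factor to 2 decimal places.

Factor ≈ 5.60

Braking distance d = v²/(2a), so with a fixed, d ∝ v².
Factor = (71/30)² = 2.3667² = 5.6013.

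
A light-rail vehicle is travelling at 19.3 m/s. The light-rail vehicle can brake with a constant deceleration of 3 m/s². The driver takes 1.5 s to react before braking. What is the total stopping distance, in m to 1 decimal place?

Reaction distance = v·t_r = 19.3000 × 1.5 = 28.950 m.
Braking distance = v²/(2a) = 19.3000² / (2 × 3.000) = 372.490 / 6.000 = 62.082 m.
Total = 28.950 + 62.082 = 91.032 m.

Total stopping distance ≈ 91.0 m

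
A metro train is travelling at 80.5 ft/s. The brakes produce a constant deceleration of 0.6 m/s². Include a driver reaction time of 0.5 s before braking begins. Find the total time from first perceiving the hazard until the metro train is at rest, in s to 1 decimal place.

Total time ≈ 41.4 s

80.5 ft/s × 0.3048 = 24.5364 m/s.
Braking time = v/a = 24.5364 / 0.600 = 40.894 s.
Total = 0.5 + 40.894 = 41.394 s.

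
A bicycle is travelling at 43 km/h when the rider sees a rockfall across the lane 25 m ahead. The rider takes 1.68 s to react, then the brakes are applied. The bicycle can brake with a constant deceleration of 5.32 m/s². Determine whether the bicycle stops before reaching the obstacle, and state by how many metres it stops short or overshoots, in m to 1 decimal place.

No — it overshoots by 8.5 m

43 km/h ÷ 3.6 = 11.9444 m/s.
Reaction distance = 11.9444 × 1.68 = 20.067 m.
Braking distance = v²/(2a) = 142.669 / 10.640 = 13.409 m.
Total stopping distance = 20.067 + 13.409 = 33.476 m, vs 25 m available — it cannot stop in time and overshoots by 33.476 − 25 = 8.476 m.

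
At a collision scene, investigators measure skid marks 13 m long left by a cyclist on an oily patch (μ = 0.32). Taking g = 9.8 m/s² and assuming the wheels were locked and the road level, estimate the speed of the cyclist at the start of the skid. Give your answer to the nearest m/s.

Deceleration a = μg = 0.32 × 9.8 = 3.136 m/s².
v = √(2a·d) = √(2 × 3.136 × 13) = √81.536 = 9.0297 m/s.

Initial speed ≈ 9 m/s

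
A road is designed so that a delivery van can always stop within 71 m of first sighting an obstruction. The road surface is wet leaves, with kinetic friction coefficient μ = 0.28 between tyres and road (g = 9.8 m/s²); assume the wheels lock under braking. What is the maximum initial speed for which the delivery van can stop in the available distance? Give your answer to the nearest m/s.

Maximum speed ≈ 20 m/s

a = μg = 0.28 × 9.8 = 2.744 m/s².
v²/(2a) = d ⇒ v = √(2 × 2.744 × 71) = √389.65 = 19.7396 m/s.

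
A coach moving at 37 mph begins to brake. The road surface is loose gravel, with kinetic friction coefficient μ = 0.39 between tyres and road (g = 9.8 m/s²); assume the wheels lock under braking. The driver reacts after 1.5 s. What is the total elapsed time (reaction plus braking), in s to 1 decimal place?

37 mph × 0.44704 = 16.5405 m/s.
a = μg = 0.39 × 9.8 = 3.822 m/s².
Braking time = v/a = 16.5405 / 3.822 = 4.328 s.
Total = 1.5 + 4.328 = 5.828 s.

Total time ≈ 5.8 s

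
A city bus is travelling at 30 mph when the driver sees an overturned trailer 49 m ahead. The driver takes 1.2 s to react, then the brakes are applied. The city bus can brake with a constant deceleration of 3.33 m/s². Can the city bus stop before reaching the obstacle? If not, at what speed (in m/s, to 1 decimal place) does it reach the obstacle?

Yes — it stops about 5.9 m short of the obstacle, so it never reaches it

30 mph × 0.44704 = 13.4112 m/s.
Reaction distance = 13.4112 × 1.2 = 16.093 m.
Braking distance = v²/(2a) = 179.860 / 6.660 = 27.006 m.
Total stopping distance = 16.093 + 27.006 = 43.099 m, vs 49 m available — it stops with 49 − 43.099 = 5.901 m to spare.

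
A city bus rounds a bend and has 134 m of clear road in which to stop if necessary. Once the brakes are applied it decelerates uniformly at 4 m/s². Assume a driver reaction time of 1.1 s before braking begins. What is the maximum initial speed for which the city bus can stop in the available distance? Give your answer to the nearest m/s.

Stopping distance: v·t_r + v²/(2a) = 134 with t_r = 1.1 s and a = 4.000 m/s².
So v² + 8.800 v − 1072.00 = 0.
Positive root: v = −a·t_r + √((a·t_r)² + 2a·d) = −4.400 + √(19.360 + 1072.00) = 28.6357 m/s.

Maximum speed ≈ 29 m/s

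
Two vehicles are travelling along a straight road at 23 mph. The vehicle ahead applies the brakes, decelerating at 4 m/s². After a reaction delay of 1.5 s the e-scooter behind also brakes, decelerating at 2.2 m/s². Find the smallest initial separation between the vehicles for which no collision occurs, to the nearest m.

23 mph × 0.44704 = 10.2819 m/s.
Leader travels v²/(2a_L) = 105.717 / 8.000 = 13.215 m before stopping.
Follower covers v·t_r = 10.2819 × 1.5 = 15.423 m while reacting, then v²/(2a_F) = 105.717 / 4.400 = 24.027 m while braking, for a total of 15.423 + 24.027 = 39.450 m.
Since a_F ≤ a_L and the follower starts braking later, the follower is never slower than the leader, so the closest approach is when both have stopped.
Minimum gap = 39.450 − 13.215 = 26.235 m.

Minimum gap ≈ 26 m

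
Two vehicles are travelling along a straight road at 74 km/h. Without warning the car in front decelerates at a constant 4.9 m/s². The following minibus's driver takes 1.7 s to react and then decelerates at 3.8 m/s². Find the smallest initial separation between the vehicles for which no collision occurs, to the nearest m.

74 km/h ÷ 3.6 = 20.5556 m/s.
Leader travels v²/(2a_L) = 422.533 / 9.800 = 43.116 m before stopping.
Follower covers v·t_r = 20.5556 × 1.7 = 34.945 m while reacting, then v²/(2a_F) = 422.533 / 7.600 = 55.596 m while braking, for a total of 34.945 + 55.596 = 90.541 m.
Since a_F ≤ a_L and the follower starts braking later, the follower is never slower than the leader, so the closest approach is when both have stopped.
Minimum gap = 90.541 − 43.116 = 47.425 m.

Minimum gap ≈ 47 m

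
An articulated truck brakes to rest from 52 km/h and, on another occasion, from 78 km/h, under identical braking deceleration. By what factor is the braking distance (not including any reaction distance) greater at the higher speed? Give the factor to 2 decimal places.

Factor ≈ 2.25

Braking distance d = v²/(2a), so with a fixed, d ∝ v².
Factor = (78/52)² = 1.5000² = 2.2500.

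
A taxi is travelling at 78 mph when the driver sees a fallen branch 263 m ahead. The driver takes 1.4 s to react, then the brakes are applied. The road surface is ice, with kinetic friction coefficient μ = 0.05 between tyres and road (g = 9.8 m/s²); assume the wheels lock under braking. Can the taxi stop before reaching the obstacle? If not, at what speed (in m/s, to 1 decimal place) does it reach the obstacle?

No — it strikes the obstacle at 31.7 m/s

78 mph × 0.44704 = 34.8691 m/s.
a = μg = 0.05 × 9.8 = 0.490 m/s².
Reaction distance = 34.8691 × 1.4 = 48.817 m.
Braking distance needed to stop: v²/(2a) = 1215.854 / 0.980 = 1240.667 m, so total needed = 48.817 + 1240.667 = 1289.484 m > 263 m — it cannot stop.
Distance remaining when braking begins: 263 − 48.817 = 214.183 m.
v² = v₀² − 2a·d = 1215.854 − 2 × 0.490 × 214.183 = 1005.955 m²/s².
v = √1005.955 = 31.717 m/s.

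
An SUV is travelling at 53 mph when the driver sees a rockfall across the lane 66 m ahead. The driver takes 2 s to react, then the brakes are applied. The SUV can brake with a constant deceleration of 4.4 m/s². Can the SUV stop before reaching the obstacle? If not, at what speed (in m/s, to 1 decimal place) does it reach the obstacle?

53 mph × 0.44704 = 23.6931 m/s.
Reaction distance = 23.6931 × 2 = 47.386 m.
Braking distance needed to stop: v²/(2a) = 561.363 / 8.800 = 63.791 m, so total needed = 47.386 + 63.791 = 111.177 m > 66 m — it cannot stop.
Distance remaining when braking begins: 66 − 47.386 = 18.614 m.
v² = v₀² − 2a·d = 561.363 − 2 × 4.400 × 18.614 = 397.560 m²/s².
v = √397.560 = 19.939 m/s.

No — it strikes the obstacle at 19.9 m/s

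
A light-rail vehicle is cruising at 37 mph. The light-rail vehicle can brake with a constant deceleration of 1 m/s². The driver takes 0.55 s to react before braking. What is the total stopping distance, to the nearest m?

37 mph × 0.44704 = 16.5405 m/s.
Reaction distance = v·t_r = 16.5405 × 0.55 = 9.097 m.
Braking distance = v²/(2a) = 16.5405² / (2 × 1.000) = 273.588 / 2.000 = 136.794 m.
Total = 9.097 + 136.794 = 145.891 m.

Total stopping distance ≈ 146 m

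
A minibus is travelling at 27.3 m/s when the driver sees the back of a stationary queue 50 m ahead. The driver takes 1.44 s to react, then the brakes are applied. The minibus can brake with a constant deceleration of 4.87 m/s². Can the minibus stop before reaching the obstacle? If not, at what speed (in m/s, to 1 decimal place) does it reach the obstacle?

Reaction distance = 27.3000 × 1.44 = 39.312 m.
Braking distance needed to stop: v²/(2a) = 745.290 / 9.740 = 76.518 m, so total needed = 39.312 + 76.518 = 115.830 m > 50 m — it cannot stop.
Distance remaining when braking begins: 50 − 39.312 = 10.688 m.
v² = v₀² − 2a·d = 745.290 − 2 × 4.870 × 10.688 = 641.189 m²/s².
v = √641.189 = 25.322 m/s.

No — it strikes the obstacle at 25.3 m/s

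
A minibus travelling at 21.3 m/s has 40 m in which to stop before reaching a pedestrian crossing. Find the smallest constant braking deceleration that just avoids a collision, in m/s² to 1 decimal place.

Required deceleration ≈ 5.7 m/s²

v² = 2a·d ⇒ a = v²/(2d) = 21.3000² / (2 × 40.000) = 453.690 / 80.000 = 5.6711 m/s².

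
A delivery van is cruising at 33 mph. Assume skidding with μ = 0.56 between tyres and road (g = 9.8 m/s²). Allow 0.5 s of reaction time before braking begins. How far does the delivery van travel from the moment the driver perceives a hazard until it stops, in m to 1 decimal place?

33 mph × 0.44704 = 14.7523 m/s.
a = μg = 0.56 × 9.8 = 5.488 m/s².
Reaction distance = v·t_r = 14.7523 × 0.5 = 7.376 m.
Braking distance = v²/(2a) = 14.7523² / (2 × 5.488) = 217.630 / 10.976 = 19.828 m.
Total = 7.376 + 19.828 = 27.204 m.

Total stopping distance ≈ 27.2 m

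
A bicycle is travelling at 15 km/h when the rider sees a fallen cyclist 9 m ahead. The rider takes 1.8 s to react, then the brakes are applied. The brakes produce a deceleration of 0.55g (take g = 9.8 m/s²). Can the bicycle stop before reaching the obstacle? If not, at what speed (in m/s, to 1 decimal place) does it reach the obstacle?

15 km/h ÷ 3.6 = 4.1667 m/s.
a = 0.55 × 9.8 = 5.390 m/s².
Reaction distance = 4.1667 × 1.8 = 7.500 m.
Braking distance needed to stop: v²/(2a) = 17.361 / 10.780 = 1.610 m, so total needed = 7.500 + 1.610 = 9.110 m > 9 m — it cannot stop.
Distance remaining when braking begins: 9 − 7.500 = 1.500 m.
v² = v₀² − 2a·d = 17.361 − 2 × 5.390 × 1.500 = 1.191 m²/s².
v = √1.191 = 1.091 m/s.

No — it strikes the obstacle at 1.1 m/s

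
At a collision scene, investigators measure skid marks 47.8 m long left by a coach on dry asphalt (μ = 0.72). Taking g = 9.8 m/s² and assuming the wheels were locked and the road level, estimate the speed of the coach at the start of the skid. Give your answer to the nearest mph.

Initial speed ≈ 58 mph

Deceleration a = μg = 0.72 × 9.8 = 7.056 m/s².
v = √(2a·d) = √(2 × 7.056 × 47.8) = √674.554 = 25.9722 m/s.
= 25.9722 ÷ 0.44704 = 58.098 mph.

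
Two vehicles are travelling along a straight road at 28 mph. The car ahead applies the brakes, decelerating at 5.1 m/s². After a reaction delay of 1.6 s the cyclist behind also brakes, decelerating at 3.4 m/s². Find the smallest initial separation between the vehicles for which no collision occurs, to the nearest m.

Minimum gap ≈ 28 m

28 mph × 0.44704 = 12.5171 m/s.
Leader travels v²/(2a_L) = 156.678 / 10.200 = 15.361 m before stopping.
Follower covers v·t_r = 12.5171 × 1.6 = 20.027 m while reacting, then v²/(2a_F) = 156.678 / 6.800 = 23.041 m while braking, for a total of 20.027 + 23.041 = 43.068 m.
Since a_F ≤ a_L and the follower starts braking later, the follower is never slower than the leader, so the closest approach is when both have stopped.
Minimum gap = 43.068 − 15.361 = 27.707 m.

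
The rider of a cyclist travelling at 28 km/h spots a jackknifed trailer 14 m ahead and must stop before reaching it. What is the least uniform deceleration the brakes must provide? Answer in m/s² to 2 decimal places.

Required deceleration ≈ 2.16 m/s²

28 km/h ÷ 3.6 = 7.7778 m/s.
v² = 2a·d ⇒ a = v²/(2d) = 7.7778² / (2 × 14.000) = 60.494 / 28.000 = 2.1605 m/s².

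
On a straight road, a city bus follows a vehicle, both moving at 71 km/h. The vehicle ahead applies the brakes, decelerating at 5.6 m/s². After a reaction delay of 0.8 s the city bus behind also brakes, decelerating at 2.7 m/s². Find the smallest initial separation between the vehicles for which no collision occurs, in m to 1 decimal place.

Minimum gap ≈ 53.1 m

71 km/h ÷ 3.6 = 19.7222 m/s.
Leader travels v²/(2a_L) = 388.965 / 11.200 = 34.729 m before stopping.
Follower covers v·t_r = 19.7222 × 0.8 = 15.778 m while reacting, then v²/(2a_F) = 388.965 / 5.400 = 72.031 m while braking, for a total of 15.778 + 72.031 = 87.809 m.
Since a_F ≤ a_L and the follower starts braking later, the follower is never slower than the leader, so the closest approach is when both have stopped.
Minimum gap = 87.809 − 34.729 = 53.080 m.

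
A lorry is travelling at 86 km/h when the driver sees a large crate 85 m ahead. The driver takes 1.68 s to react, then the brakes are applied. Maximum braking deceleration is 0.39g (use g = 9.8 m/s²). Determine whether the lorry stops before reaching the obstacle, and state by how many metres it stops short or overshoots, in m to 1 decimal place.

No — it overshoots by 29.8 m

86 km/h ÷ 3.6 = 23.8889 m/s.
a = 0.39 × 9.8 = 3.822 m/s².
Reaction distance = 23.8889 × 1.68 = 40.133 m.
Braking distance = v²/(2a) = 570.680 / 7.644 = 74.657 m.
Total stopping distance = 40.133 + 74.657 = 114.790 m, vs 85 m available — it cannot stop in time and overshoots by 114.790 − 85 = 29.790 m.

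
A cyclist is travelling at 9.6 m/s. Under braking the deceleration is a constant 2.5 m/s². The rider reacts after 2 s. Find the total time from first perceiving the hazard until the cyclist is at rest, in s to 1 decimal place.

Total time ≈ 5.8 s

Braking time = v/a = 9.6000 / 2.500 = 3.840 s.
Total = 2 + 3.840 = 5.840 s.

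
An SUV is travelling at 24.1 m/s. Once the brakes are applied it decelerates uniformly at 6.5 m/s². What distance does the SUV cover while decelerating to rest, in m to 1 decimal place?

Braking distance ≈ 44.7 m

Braking distance = v²/(2a) = 24.1000² / (2 × 6.500) = 580.810 / 13.000 = 44.678 m.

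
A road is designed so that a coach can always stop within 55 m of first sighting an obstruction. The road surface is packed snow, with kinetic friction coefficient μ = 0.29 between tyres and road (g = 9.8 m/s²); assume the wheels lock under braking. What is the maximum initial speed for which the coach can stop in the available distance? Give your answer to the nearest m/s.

Maximum speed ≈ 18 m/s

a = μg = 0.29 × 9.8 = 2.842 m/s².
v²/(2a) = d ⇒ v = √(2 × 2.842 × 55) = √312.62 = 17.6811 m/s.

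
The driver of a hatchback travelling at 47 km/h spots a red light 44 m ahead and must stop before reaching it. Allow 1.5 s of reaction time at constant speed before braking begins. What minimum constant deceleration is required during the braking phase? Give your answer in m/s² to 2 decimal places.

Required deceleration ≈ 3.49 m/s²

47 km/h ÷ 3.6 = 13.0556 m/s.
Distance covered during reaction = 13.0556 × 1.5 = 19.583 m.
Distance available for braking: 44 − 19.583 = 24.417 m.
v² = 2a·d ⇒ a = v²/(2d) = 13.0556² / (2 × 24.417) = 170.449 / 48.834 = 3.4904 m/s².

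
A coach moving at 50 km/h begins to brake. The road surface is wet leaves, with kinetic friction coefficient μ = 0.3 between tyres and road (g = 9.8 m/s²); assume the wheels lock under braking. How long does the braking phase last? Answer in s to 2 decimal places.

50 km/h ÷ 3.6 = 13.8889 m/s.
a = μg = 0.3 × 9.8 = 2.940 m/s².
Braking time = v/a = 13.8889 / 2.940 = 4.724 s.

Braking time ≈ 4.72 s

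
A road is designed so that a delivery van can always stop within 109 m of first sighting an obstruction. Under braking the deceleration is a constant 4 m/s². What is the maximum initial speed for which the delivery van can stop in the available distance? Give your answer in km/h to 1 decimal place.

v²/(2a) = d ⇒ v = √(2 × 4.000 × 109) = √872.00 = 29.5296 m/s.
29.5296 m/s × 3.6 = 106.307 km/h.

Maximum speed ≈ 106.3 km/h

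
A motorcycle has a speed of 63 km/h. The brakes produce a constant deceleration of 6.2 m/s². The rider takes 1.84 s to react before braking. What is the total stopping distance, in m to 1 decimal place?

Total stopping distance ≈ 56.9 m

63 km/h ÷ 3.6 = 17.5000 m/s.
Reaction distance = v·t_r = 17.5000 × 1.84 = 32.200 m.
Braking distance = v²/(2a) = 17.5000² / (2 × 6.200) = 306.250 / 12.400 = 24.698 m.
Total = 32.200 + 24.698 = 56.898 m.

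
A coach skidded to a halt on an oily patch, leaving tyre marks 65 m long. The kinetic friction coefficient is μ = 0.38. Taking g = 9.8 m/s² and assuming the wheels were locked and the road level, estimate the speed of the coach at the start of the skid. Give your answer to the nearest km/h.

Deceleration a = μg = 0.38 × 9.8 = 3.724 m/s².
v = √(2a·d) = √(2 × 3.724 × 65) = √484.120 = 22.0027 m/s.
= 22.0027 × 3.6 = 79.210 km/h.

Initial speed ≈ 79 km/h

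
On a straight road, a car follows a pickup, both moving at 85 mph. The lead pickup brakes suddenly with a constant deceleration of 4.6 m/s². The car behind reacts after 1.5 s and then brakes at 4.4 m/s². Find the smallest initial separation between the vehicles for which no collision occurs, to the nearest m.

85 mph × 0.44704 = 37.9984 m/s.
Leader travels v²/(2a_L) = 1443.878 / 9.200 = 156.943 m before stopping.
Follower covers v·t_r = 37.9984 × 1.5 = 56.998 m while reacting, then v²/(2a_F) = 1443.878 / 8.800 = 164.077 m while braking, for a total of 56.998 + 164.077 = 221.075 m.
Since a_F ≤ a_L and the follower starts braking later, the follower is never slower than the leader, so the closest approach is when both have stopped.
Minimum gap = 221.075 − 156.943 = 64.132 m.

Minimum gap ≈ 64 m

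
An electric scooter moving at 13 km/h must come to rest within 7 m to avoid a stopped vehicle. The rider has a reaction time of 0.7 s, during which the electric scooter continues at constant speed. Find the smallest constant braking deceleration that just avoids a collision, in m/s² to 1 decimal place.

13 km/h ÷ 3.6 = 3.6111 m/s.
Distance covered during reaction = 3.6111 × 0.7 = 2.528 m.
Distance available for braking: 7 − 2.528 = 4.472 m.
v² = 2a·d ⇒ a = v²/(2d) = 3.6111² / (2 × 4.472) = 13.040 / 8.944 = 1.4580 m/s².

Required deceleration ≈ 1.5 m/s²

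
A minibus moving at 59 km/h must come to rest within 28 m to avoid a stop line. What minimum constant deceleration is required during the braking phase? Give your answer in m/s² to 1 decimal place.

Required deceleration ≈ 4.8 m/s²

59 km/h ÷ 3.6 = 16.3889 m/s.
v² = 2a·d ⇒ a = v²/(2d) = 16.3889² / (2 × 28.000) = 268.596 / 56.000 = 4.7964 m/s².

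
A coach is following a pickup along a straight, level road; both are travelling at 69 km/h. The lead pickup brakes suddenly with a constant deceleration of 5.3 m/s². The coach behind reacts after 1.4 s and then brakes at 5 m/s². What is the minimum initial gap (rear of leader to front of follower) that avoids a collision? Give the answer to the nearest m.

Minimum gap ≈ 29 m

69 km/h ÷ 3.6 = 19.1667 m/s.
Leader travels v²/(2a_L) = 367.362 / 10.600 = 34.657 m before stopping.
Follower covers v·t_r = 19.1667 × 1.4 = 26.833 m while reacting, then v²/(2a_F) = 367.362 / 10.000 = 36.736 m while braking, for a total of 26.833 + 36.736 = 63.569 m.
Since a_F ≤ a_L and the follower starts braking later, the follower is never slower than the leader, so the closest approach is when both have stopped.
Minimum gap = 63.569 − 34.657 = 28.912 m.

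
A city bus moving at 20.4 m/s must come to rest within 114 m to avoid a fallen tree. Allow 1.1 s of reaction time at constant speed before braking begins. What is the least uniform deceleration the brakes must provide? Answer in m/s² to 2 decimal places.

Required deceleration ≈ 2.27 m/s²

Distance covered during reaction = 20.4000 × 1.1 = 22.440 m.
Distance available for braking: 114 − 22.440 = 91.560 m.
v² = 2a·d ⇒ a = v²/(2d) = 20.4000² / (2 × 91.560) = 416.160 / 183.120 = 2.2726 m/s².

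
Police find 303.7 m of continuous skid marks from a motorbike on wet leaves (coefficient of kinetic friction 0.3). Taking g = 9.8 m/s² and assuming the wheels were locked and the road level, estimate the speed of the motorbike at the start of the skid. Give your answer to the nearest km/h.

Deceleration a = μg = 0.3 × 9.8 = 2.940 m/s².
v = √(2a·d) = √(2 × 2.940 × 303.7) = √1785.756 = 42.2582 m/s.
= 42.2582 × 3.6 = 152.130 km/h.

Initial speed ≈ 152 km/h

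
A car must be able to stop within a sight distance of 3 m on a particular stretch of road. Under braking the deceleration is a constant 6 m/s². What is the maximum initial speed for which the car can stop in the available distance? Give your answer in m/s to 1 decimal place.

Maximum speed ≈ 6.0 m/s

v²/(2a) = d ⇒ v = √(2 × 6.000 × 3) = √36.00 = 6.0000 m/s.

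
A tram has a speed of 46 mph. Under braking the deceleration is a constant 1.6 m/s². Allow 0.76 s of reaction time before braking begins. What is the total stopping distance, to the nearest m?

Total stopping distance ≈ 148 m

46 mph × 0.44704 = 20.5638 m/s.
Reaction distance = v·t_r = 20.5638 × 0.76 = 15.628 m.
Braking distance = v²/(2a) = 20.5638² / (2 × 1.600) = 422.870 / 3.200 = 132.147 m.
Total = 15.628 + 132.147 = 147.775 m.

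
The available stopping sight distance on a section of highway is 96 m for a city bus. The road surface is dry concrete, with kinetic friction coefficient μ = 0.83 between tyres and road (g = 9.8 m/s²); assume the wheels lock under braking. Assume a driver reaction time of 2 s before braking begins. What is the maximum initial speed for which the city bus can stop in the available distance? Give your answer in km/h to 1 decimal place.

Maximum speed ≈ 95.3 km/h

a = μg = 0.83 × 9.8 = 8.134 m/s².
Stopping distance: v·t_r + v²/(2a) = 96 with t_r = 2 s and a = 8.134 m/s².
So v² + 32.536 v − 1561.73 = 0.
Positive root: v = −a·t_r + √((a·t_r)² + 2a·d) = −16.268 + √(264.648 + 1561.73) = 26.4681 m/s.
26.4681 m/s × 3.6 = 95.285 km/h.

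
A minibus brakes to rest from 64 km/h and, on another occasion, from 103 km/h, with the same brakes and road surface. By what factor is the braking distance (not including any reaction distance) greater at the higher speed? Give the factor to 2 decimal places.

Factor ≈ 2.59

Braking distance d = v²/(2a), so with a fixed, d ∝ v².
Factor = (103/64)² = 1.6094² = 2.5902.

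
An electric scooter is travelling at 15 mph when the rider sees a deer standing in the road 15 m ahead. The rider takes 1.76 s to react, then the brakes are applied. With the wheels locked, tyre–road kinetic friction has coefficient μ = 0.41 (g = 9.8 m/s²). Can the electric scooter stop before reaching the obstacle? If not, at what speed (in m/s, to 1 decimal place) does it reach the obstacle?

15 mph × 0.44704 = 6.7056 m/s.
a = μg = 0.41 × 9.8 = 4.018 m/s².
Reaction distance = 6.7056 × 1.76 = 11.802 m.
Braking distance needed to stop: v²/(2a) = 44.965 / 8.036 = 5.595 m, so total needed = 11.802 + 5.595 = 17.397 m > 15 m — it cannot stop.
Distance remaining when braking begins: 15 − 11.802 = 3.198 m.
v² = v₀² − 2a·d = 44.965 − 2 × 4.018 × 3.198 = 19.266 m²/s².
v = √19.266 = 4.389 m/s.

No — it strikes the obstacle at 4.4 m/s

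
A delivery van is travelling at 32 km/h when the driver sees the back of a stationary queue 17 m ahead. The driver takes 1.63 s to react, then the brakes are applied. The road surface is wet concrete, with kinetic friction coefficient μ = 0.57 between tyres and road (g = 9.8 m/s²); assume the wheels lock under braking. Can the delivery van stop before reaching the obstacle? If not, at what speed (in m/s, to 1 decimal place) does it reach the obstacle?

No — it strikes the obstacle at 7.1 m/s

32 km/h ÷ 3.6 = 8.8889 m/s.
a = μg = 0.57 × 9.8 = 5.586 m/s².
Reaction distance = 8.8889 × 1.63 = 14.489 m.
Braking distance needed to stop: v²/(2a) = 79.013 / 11.172 = 7.072 m, so total needed = 14.489 + 7.072 = 21.561 m > 17 m — it cannot stop.
Distance remaining when braking begins: 17 − 14.489 = 2.511 m.
v² = v₀² − 2a·d = 79.013 − 2 × 5.586 × 2.511 = 50.960 m²/s².
v = √50.960 = 7.139 m/s.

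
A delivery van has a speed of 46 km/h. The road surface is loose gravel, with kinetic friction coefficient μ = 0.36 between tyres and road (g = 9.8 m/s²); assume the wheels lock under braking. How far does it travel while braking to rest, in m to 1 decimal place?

Braking distance ≈ 23.1 m

46 km/h ÷ 3.6 = 12.7778 m/s.
a = μg = 0.36 × 9.8 = 3.528 m/s².
Braking distance = v²/(2a) = 12.7778² / (2 × 3.528) = 163.272 / 7.056 = 23.139 m.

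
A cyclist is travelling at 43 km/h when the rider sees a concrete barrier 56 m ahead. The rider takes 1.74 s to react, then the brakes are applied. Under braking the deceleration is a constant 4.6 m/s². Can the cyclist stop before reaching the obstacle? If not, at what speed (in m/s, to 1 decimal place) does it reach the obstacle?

43 km/h ÷ 3.6 = 11.9444 m/s.
Reaction distance = 11.9444 × 1.74 = 20.783 m.
Braking distance = v²/(2a) = 142.669 / 9.200 = 15.508 m.
Total stopping distance = 20.783 + 15.508 = 36.291 m, vs 56 m available — it stops with 56 − 36.291 = 19.709 m to spare.

Yes — it stops about 19.7 m short of the obstacle, so it never reaches it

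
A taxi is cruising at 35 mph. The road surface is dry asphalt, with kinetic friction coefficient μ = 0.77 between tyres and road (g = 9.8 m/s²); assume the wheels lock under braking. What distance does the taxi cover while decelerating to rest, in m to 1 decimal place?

35 mph × 0.44704 = 15.6464 m/s.
a = μg = 0.77 × 9.8 = 7.546 m/s².
Braking distance = v²/(2a) = 15.6464² / (2 × 7.546) = 244.810 / 15.092 = 16.221 m.

Braking distance ≈ 16.2 m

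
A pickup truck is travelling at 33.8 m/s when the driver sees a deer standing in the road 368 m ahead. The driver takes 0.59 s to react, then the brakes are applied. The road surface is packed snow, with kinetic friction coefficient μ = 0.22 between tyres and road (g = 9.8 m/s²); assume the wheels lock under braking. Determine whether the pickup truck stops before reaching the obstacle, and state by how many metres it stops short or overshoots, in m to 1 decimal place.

a = μg = 0.22 × 9.8 = 2.156 m/s².
Reaction distance = 33.8000 × 0.59 = 19.942 m.
Braking distance = v²/(2a) = 1142.440 / 4.312 = 264.944 m.
Total stopping distance = 19.942 + 264.944 = 284.886 m, vs 368 m available — it stops with 368 − 284.886 = 83.114 m to spare.

Yes — it stops 83.1 m short of the obstacle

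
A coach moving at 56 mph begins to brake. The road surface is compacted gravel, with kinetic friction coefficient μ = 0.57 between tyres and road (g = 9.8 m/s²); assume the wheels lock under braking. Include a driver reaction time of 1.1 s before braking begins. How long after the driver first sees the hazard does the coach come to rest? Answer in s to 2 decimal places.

56 mph × 0.44704 = 25.0342 m/s.
a = μg = 0.57 × 9.8 = 5.586 m/s².
Braking time = v/a = 25.0342 / 5.586 = 4.482 s.
Total = 1.1 + 4.482 = 5.582 s.

Total time ≈ 5.58 s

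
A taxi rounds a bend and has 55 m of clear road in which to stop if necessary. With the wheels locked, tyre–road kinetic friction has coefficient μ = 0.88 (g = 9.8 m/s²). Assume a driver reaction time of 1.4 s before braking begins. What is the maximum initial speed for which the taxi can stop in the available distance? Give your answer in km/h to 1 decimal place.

a = μg = 0.88 × 9.8 = 8.624 m/s².
Stopping distance: v·t_r + v²/(2a) = 55 with t_r = 1.4 s and a = 8.624 m/s².
So v² + 24.147 v − 948.64 = 0.
Positive root: v = −a·t_r + √((a·t_r)² + 2a·d) = −12.074 + √(145.781 + 948.64) = 21.0080 m/s.
21.0080 m/s × 3.6 = 75.629 km/h.

Maximum speed ≈ 75.6 km/h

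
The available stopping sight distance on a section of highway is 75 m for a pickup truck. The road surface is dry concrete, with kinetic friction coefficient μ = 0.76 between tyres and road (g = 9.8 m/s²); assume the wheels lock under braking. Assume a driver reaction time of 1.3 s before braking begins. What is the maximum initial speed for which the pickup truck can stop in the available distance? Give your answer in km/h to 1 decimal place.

Maximum speed ≈ 90.4 km/h

a = μg = 0.76 × 9.8 = 7.448 m/s².
Stopping distance: v·t_r + v²/(2a) = 75 with t_r = 1.3 s and a = 7.448 m/s².
So v² + 19.365 v − 1117.20 = 0.
Positive root: v = −a·t_r + √((a·t_r)² + 2a·d) = −9.682 + √(93.741 + 1117.20) = 25.1166 m/s.
25.1166 m/s × 3.6 = 90.420 km/h.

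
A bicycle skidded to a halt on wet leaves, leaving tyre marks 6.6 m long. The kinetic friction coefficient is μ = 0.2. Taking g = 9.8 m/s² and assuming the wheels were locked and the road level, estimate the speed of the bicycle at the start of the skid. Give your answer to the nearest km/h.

Deceleration a = μg = 0.2 × 9.8 = 1.960 m/s².
v = √(2a·d) = √(2 × 1.960 × 6.6) = √25.872 = 5.0865 m/s.
= 5.0865 × 3.6 = 18.311 km/h.

Initial speed ≈ 18 km/h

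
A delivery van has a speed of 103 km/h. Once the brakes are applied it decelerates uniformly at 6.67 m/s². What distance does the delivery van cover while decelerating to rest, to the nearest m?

Braking distance ≈ 61 m

103 km/h ÷ 3.6 = 28.6111 m/s.
Braking distance = v²/(2a) = 28.6111² / (2 × 6.670) = 818.595 / 13.340 = 61.364 m.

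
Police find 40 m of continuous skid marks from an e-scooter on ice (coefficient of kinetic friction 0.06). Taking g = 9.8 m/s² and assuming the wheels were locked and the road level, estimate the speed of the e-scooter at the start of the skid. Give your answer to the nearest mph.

Initial speed ≈ 15 mph

Deceleration a = μg = 0.06 × 9.8 = 0.588 m/s².
v = √(2a·d) = √(2 × 0.588 × 40) = √47.040 = 6.8586 m/s.
= 6.8586 ÷ 0.44704 = 15.342 mph.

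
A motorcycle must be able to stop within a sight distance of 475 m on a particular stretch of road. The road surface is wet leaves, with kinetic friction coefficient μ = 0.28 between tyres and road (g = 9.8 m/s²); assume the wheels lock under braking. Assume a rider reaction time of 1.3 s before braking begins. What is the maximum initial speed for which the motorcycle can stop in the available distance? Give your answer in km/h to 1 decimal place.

Maximum speed ≈ 171.4 km/h

a = μg = 0.28 × 9.8 = 2.744 m/s².
Stopping distance: v·t_r + v²/(2a) = 475 with t_r = 1.3 s and a = 2.744 m/s².
So v² + 7.134 v − 2606.80 = 0.
Positive root: v = −a·t_r + √((a·t_r)² + 2a·d) = −3.567 + √(12.723 + 2606.80) = 47.6143 m/s.
47.6143 m/s × 3.6 = 171.411 km/h.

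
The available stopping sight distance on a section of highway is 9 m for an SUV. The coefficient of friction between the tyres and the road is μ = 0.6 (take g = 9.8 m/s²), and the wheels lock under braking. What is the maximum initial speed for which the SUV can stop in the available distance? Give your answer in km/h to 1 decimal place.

a = μg = 0.6 × 9.8 = 5.880 m/s².
v²/(2a) = d ⇒ v = √(2 × 5.880 × 9) = √105.84 = 10.2879 m/s.
10.2879 m/s × 3.6 = 37.036 km/h.

Maximum speed ≈ 37.0 km/h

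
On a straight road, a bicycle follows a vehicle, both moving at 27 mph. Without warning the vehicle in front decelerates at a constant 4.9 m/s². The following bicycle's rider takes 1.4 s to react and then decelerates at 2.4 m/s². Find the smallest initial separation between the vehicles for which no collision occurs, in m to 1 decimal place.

Minimum gap ≈ 32.4 m

27 mph × 0.44704 = 12.0701 m/s.
Leader travels v²/(2a_L) = 145.687 / 9.800 = 14.866 m before stopping.
Follower covers v·t_r = 12.0701 × 1.4 = 16.898 m while reacting, then v²/(2a_F) = 145.687 / 4.800 = 30.351 m while braking, for a total of 16.898 + 30.351 = 47.249 m.
Since a_F ≤ a_L and the follower starts braking later, the follower is never slower than the leader, so the closest approach is when both have stopped.
Minimum gap = 47.249 − 14.866 = 32.383 m.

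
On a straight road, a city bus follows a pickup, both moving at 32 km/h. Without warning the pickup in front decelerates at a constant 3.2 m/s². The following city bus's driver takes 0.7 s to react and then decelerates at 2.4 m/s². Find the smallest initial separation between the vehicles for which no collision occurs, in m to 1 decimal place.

Minimum gap ≈ 10.3 m

32 km/h ÷ 3.6 = 8.8889 m/s.
Leader travels v²/(2a_L) = 79.013 / 6.400 = 12.346 m before stopping.
Follower covers v·t_r = 8.8889 × 0.7 = 6.222 m while reacting, then v²/(2a_F) = 79.013 / 4.800 = 16.461 m while braking, for a total of 6.222 + 16.461 = 22.683 m.
Since a_F ≤ a_L and the follower starts braking later, the follower is never slower than the leader, so the closest approach is when both have stopped.
Minimum gap = 22.683 − 12.346 = 10.337 m.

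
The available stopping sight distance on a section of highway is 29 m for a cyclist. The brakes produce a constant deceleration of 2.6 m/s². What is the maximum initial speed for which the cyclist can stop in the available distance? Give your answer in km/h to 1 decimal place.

v²/(2a) = d ⇒ v = √(2 × 2.600 × 29) = √150.80 = 12.2801 m/s.
12.2801 m/s × 3.6 = 44.208 km/h.

Maximum speed ≈ 44.2 km/h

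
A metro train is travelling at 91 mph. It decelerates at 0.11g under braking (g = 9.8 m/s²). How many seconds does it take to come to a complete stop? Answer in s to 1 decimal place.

Braking time ≈ 37.7 s

91 mph × 0.44704 = 40.6806 m/s.
a = 0.11 × 9.8 = 1.078 m/s².
Braking time = v/a = 40.6806 / 1.078 = 37.737 s.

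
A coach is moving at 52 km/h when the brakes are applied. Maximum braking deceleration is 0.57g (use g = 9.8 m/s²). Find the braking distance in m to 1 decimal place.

Braking distance ≈ 18.7 m

52 km/h ÷ 3.6 = 14.4444 m/s.
a = 0.57 × 9.8 = 5.586 m/s².
Braking distance = v²/(2a) = 14.4444² / (2 × 5.586) = 208.641 / 11.172 = 18.675 m.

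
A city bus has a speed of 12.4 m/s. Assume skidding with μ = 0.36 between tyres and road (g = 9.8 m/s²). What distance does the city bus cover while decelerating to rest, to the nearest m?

Braking distance ≈ 22 m

a = μg = 0.36 × 9.8 = 3.528 m/s².
Braking distance = v²/(2a) = 12.4000² / (2 × 3.528) = 153.760 / 7.056 = 21.791 m.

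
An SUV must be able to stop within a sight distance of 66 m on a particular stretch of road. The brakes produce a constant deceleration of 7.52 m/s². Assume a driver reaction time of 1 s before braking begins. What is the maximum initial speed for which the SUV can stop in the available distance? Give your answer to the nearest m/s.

Stopping distance: v·t_r + v²/(2a) = 66 with t_r = 1 s and a = 7.520 m/s².
So v² + 15.040 v − 992.64 = 0.
Positive root: v = −a·t_r + √((a·t_r)² + 2a·d) = −7.520 + √(56.550 + 992.64) = 24.8712 m/s.

Maximum speed ≈ 25 m/s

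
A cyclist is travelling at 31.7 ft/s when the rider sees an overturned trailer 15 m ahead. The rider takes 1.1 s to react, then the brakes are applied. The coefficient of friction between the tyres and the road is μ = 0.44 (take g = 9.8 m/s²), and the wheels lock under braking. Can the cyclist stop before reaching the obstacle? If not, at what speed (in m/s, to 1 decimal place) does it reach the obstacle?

No — it strikes the obstacle at 7.5 m/s

31.7 ft/s × 0.3048 = 9.6622 m/s.
a = μg = 0.44 × 9.8 = 4.312 m/s².
Reaction distance = 9.6622 × 1.1 = 10.628 m.
Braking distance needed to stop: v²/(2a) = 93.358 / 8.624 = 10.825 m, so total needed = 10.628 + 10.825 = 21.453 m > 15 m — it cannot stop.
Distance remaining when braking begins: 15 − 10.628 = 4.372 m.
v² = v₀² − 2a·d = 93.358 − 2 × 4.312 × 4.372 = 55.654 m²/s².
v = √55.654 = 7.460 m/s.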